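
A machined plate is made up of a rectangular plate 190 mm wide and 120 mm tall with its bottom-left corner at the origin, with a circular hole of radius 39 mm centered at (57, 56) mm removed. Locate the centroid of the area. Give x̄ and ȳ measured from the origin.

x̄ = 105.08 mm, ȳ = 61.06 mm

Part | A | x̄ᵢ | ȳᵢ | A·x̄ᵢ | A·ȳᵢ
plate | 22800.00 | 95.00 | 60.00 | 2166000.00 | 1368000.00
hole | -4778.36 | 57.00 | 56.00 | -272366.66 | -267588.30
Σ | 18021.64 |  |  | 1893633.34 | 1100411.70
x̄ = 1893633.34 / 18021.64 = 105.08 mm
ȳ = 1100411.70 / 18021.64 = 61.06 mm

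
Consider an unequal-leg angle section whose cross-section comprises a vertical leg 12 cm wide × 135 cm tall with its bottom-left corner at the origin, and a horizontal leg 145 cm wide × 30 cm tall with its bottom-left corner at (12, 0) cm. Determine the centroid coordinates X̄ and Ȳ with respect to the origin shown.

Part | A | x̄ᵢ | ȳᵢ | A·x̄ᵢ | A·ȳᵢ
vertical leg | 1620.00 | 6.00 | 67.50 | 9720.00 | 109350.00
horizontal leg | 4350.00 | 84.50 | 15.00 | 367575.00 | 65250.00
Σ | 5970.00 |  |  | 377295.00 | 174600.00
X̄ = 377295.00 / 5970.00 = 63.20 cm
Ȳ = 174600.00 / 5970.00 = 29.25 cm

X̄ = 63.20 cm, Ȳ = 29.25 cm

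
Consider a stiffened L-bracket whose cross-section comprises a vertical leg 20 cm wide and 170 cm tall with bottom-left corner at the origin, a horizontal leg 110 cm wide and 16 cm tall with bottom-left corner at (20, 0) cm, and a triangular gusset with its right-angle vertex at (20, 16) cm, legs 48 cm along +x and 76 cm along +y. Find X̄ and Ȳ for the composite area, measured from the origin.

X̄ = 33.17 cm, Ȳ = 54.19 cm

vertical leg: A = 20 × 170 = 3400.00, centroid at (10.00, 85.00).
horizontal leg: A = 110 × 16 = 1760.00, centroid at (75.00, 8.00).
gusset: A = ½·48·76 = 1824.00, centroid at (36.00, 41.33).
ΣA = 6984.00 cm²
ΣAX̄ = (3400.00)(10.00) + (1760.00)(75.00) + (1824.00)(36.00) = 231664.00 cm³
ΣAȲ = (3400.00)(85.00) + (1760.00)(8.00) + (1824.00)(41.33) = 378472.00 cm³
X̄ = 231664.00 / 6984.00 = 33.17 cm
Ȳ = 378472.00 / 6984.00 = 54.19 cm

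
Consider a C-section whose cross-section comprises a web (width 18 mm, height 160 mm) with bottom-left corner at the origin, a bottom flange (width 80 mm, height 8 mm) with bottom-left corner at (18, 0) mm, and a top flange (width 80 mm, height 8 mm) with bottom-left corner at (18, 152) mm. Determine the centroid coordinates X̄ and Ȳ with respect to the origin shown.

Part | A | x̄ᵢ | ȳᵢ | A·x̄ᵢ | A·ȳᵢ
web | 2880.00 | 9.00 | 80.00 | 25920.00 | 230400.00
bottom flange | 640.00 | 58.00 | 4.00 | 37120.00 | 2560.00
top flange | 640.00 | 58.00 | 156.00 | 37120.00 | 99840.00
Σ | 4160.00 |  |  | 100160.00 | 332800.00
X̄ = 100160.00 / 4160.00 = 24.08 mm
Ȳ = 332800.00 / 4160.00 = 80.00 mm

X̄ = 24.08 mm, Ȳ = 80.00 mm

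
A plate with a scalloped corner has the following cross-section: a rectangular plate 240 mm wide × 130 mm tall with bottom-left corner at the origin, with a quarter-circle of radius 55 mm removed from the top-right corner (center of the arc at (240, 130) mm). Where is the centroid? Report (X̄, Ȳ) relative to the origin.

plate: A = 240 × 130 = 31200.00, centroid at (120.00, 65.00).
removed quarter-circle: A = −¼π·55² = -2375.83, centroid at (216.66, 106.66).
ΣA = 28824.17 mm²
ΣAX̄ = (31200.00)(120.00) + (-2375.83)(216.66) = 3229259.27 mm³
ΣAȲ = (31200.00)(65.00) + (-2375.83)(106.66) = 1774600.51 mm³
X̄ = 3229259.27 / 28824.17 = 112.03 mm
Ȳ = 1774600.51 / 28824.17 = 61.57 mm

X̄ = 112.03 mm, Ȳ = 61.57 mm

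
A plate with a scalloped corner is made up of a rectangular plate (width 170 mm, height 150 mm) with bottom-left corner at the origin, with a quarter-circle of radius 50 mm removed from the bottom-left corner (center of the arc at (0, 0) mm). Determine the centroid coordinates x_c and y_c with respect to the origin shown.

x_c = 90.32 mm, y_c = 79.49 mm

plate: A = 170 × 150 = 25500.00, centroid at (85.00, 75.00).
removed quarter-circle: A = −¼π·50² = -1963.50, centroid at (21.22, 21.22).
ΣA = 23536.50 mm², ΣAx_c = 2125833.33 mm³, ΣAy_c = 1870833.33 mm³.
x_c = 2125833.33/23536.50 = 90.32 mm; y_c = 1870833.33/23536.50 = 79.49 mm.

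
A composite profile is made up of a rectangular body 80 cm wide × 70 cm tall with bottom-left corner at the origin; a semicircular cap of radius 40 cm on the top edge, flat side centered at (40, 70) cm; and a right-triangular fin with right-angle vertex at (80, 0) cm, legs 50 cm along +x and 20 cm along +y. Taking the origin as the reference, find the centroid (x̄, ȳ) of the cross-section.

x̄ = 43.29 cm, ȳ = 48.52 cm

rectangular body: A = 80 × 70 = 5600.00, centroid at (40.00, 35.00).
semicircular top: A = ½π·40² = 2513.27, centroid at (40.00, 86.98).
triangular fin: A = ½·50·20 = 500.00, centroid at (96.67, 6.67).
ΣA = 8613.27 cm²
ΣAx̄ = (5600.00)(40.00) + (2513.27)(40.00) + (500.00)(96.67) = 372864.30 cm³
ΣAȳ = (5600.00)(35.00) + (2513.27)(86.98) + (500.00)(6.67) = 417929.19 cm³
x̄ = 372864.30 / 8613.27 = 43.29 cm
ȳ = 417929.19 / 8613.27 = 48.52 cm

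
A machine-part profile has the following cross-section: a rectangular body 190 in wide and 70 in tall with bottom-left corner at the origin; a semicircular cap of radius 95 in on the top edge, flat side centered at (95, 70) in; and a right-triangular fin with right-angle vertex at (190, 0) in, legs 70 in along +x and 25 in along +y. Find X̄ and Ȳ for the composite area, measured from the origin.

X̄ = 98.65 in, Ȳ = 71.84 in

Part | A | x̄ᵢ | ȳᵢ | A·x̄ᵢ | A·ȳᵢ
rectangular body | 13300.00 | 95.00 | 35.00 | 1263500.00 | 465500.00
semicircular top | 14176.44 | 95.00 | 110.32 | 1346761.50 | 1563933.91
triangular fin | 875.00 | 213.33 | 8.33 | 186666.67 | 7291.67
Σ | 28351.44 |  |  | 2796928.17 | 2036725.58
X̄ = 2796928.17 / 28351.44 = 98.65 in
Ȳ = 2036725.58 / 28351.44 = 71.84 in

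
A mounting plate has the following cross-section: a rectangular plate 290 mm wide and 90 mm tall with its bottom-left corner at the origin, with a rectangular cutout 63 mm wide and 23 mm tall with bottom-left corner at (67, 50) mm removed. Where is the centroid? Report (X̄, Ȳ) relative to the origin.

Part | A | x̄ᵢ | ȳᵢ | A·x̄ᵢ | A·ȳᵢ
plate | 26100.00 | 145.00 | 45.00 | 3784500.00 | 1174500.00
hole | -1449.00 | 98.50 | 61.50 | -142726.50 | -89113.50
Σ | 24651.00 |  |  | 3641773.50 | 1085386.50
X̄ = 3641773.50 / 24651.00 = 147.73 mm
Ȳ = 1085386.50 / 24651.00 = 44.03 mm

X̄ = 147.73 mm, Ȳ = 44.03 mm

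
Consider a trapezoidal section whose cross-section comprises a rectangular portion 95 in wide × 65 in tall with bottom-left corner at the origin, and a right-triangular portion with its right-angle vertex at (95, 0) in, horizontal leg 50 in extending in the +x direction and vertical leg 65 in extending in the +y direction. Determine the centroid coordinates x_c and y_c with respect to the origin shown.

x_c = 60.87 in, y_c = 30.24 in

Part | A | x̄ᵢ | ȳᵢ | A·x̄ᵢ | A·ȳᵢ
rectangular portion | 6175.00 | 47.50 | 32.50 | 293312.50 | 200687.50
triangular portion | 1625.00 | 111.67 | 21.67 | 181458.33 | 35208.33
Σ | 7800.00 |  |  | 474770.83 | 235895.83
x_c = 474770.83 / 7800.00 = 60.87 in
y_c = 235895.83 / 7800.00 = 30.24 in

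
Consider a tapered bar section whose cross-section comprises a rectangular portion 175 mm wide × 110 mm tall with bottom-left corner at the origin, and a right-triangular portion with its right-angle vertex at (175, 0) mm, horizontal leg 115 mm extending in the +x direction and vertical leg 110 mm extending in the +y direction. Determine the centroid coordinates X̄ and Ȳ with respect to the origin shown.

rectangular portion: A = 175 × 110 = 19250.00, centroid at (87.50, 55.00).
triangular portion: A = ½·115·110 = 6325.00, centroid at (213.33, 36.67).
ΣA = 25575.00 mm²
ΣAX̄ = (19250.00)(87.50) + (6325.00)(213.33) = 3033708.33 mm³
ΣAȲ = (19250.00)(55.00) + (6325.00)(36.67) = 1290666.67 mm³
X̄ = 3033708.33 / 25575.00 = 118.62 mm
Ȳ = 1290666.67 / 25575.00 = 50.47 mm

X̄ = 118.62 mm, Ȳ = 50.47 mm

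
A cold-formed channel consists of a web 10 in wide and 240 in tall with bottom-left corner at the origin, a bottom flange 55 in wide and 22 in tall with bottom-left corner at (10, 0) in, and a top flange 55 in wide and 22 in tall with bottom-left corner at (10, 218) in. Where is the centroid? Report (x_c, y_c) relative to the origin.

x_c = 21.32 in, y_c = 120.00 in

Part | A | x̄ᵢ | ȳᵢ | A·x̄ᵢ | A·ȳᵢ
web | 2400.00 | 5.00 | 120.00 | 12000.00 | 288000.00
bottom flange | 1210.00 | 37.50 | 11.00 | 45375.00 | 13310.00
top flange | 1210.00 | 37.50 | 229.00 | 45375.00 | 277090.00
Σ | 4820.00 |  |  | 102750.00 | 578400.00
x_c = 102750.00 / 4820.00 = 21.32 in
y_c = 578400.00 / 4820.00 = 120.00 in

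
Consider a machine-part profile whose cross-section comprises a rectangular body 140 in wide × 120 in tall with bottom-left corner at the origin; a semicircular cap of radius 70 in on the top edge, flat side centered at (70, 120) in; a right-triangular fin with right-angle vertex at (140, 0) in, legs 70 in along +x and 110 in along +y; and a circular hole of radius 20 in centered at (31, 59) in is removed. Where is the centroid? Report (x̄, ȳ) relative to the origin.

rectangular body: A = 140 × 120 = 16800.00, centroid at (70.00, 60.00).
semicircular top: A = ½π·70² = 7696.90, centroid at (70.00, 149.71).
triangular fin: A = ½·70·110 = 3850.00, centroid at (163.33, 36.67).
hole: A = −π·20² = -1256.64, centroid at (31.00, 59.00).
ΣA = 27090.26 in²
ΣAx̄ = (16800.00)(70.00) + (7696.90)(70.00) + (3850.00)(163.33) + (-1256.64)(31.00) = 2304660.72 in³
ΣAȳ = (16800.00)(60.00) + (7696.90)(149.71) + (3850.00)(36.67) + (-1256.64)(59.00) = 2227319.99 in³
x̄ = 2304660.72 / 27090.26 = 85.07 in
ȳ = 2227319.99 / 27090.26 = 82.22 in

x̄ = 85.07 in, ȳ = 82.22 in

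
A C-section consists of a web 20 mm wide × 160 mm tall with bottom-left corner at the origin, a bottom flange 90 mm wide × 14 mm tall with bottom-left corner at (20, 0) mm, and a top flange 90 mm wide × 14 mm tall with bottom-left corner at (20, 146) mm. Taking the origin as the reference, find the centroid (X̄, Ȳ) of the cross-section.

web: A = 20 × 160 = 3200.00, centroid at (10.00, 80.00).
bottom flange: A = 90 × 14 = 1260.00, centroid at (65.00, 7.00).
top flange: A = 90 × 14 = 1260.00, centroid at (65.00, 153.00).
ΣA = 5720.00 mm², ΣAX̄ = 195800.00 mm³, ΣAȲ = 457600.00 mm³.
X̄ = 195800.00/5720.00 = 34.23 mm; Ȳ = 457600.00/5720.00 = 80.00 mm.

X̄ = 34.23 mm, Ȳ = 80.00 mm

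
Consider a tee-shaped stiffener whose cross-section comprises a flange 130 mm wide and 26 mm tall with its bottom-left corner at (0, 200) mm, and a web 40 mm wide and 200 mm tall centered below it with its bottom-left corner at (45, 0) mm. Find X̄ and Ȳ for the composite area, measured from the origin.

Part | A | x̄ᵢ | ȳᵢ | A·x̄ᵢ | A·ȳᵢ
web | 8000.00 | 65.00 | 100.00 | 520000.00 | 800000.00
flange | 3380.00 | 65.00 | 213.00 | 219700.00 | 719940.00
Σ | 11380.00 |  |  | 739700.00 | 1519940.00
X̄ = 739700.00 / 11380.00 = 65.00 mm
Ȳ = 1519940.00 / 11380.00 = 133.56 mm

X̄ = 65.00 mm, Ȳ = 133.56 mm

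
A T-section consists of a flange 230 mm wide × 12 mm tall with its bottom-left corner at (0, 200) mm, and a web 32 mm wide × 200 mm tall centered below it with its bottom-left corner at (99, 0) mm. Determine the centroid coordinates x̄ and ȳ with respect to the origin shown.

Part | A | x̄ᵢ | ȳᵢ | A·x̄ᵢ | A·ȳᵢ
web | 6400.00 | 115.00 | 100.00 | 736000.00 | 640000.00
flange | 2760.00 | 115.00 | 206.00 | 317400.00 | 568560.00
Σ | 9160.00 |  |  | 1053400.00 | 1208560.00
x̄ = 1053400.00 / 9160.00 = 115.00 mm
ȳ = 1208560.00 / 9160.00 = 131.94 mm

x̄ = 115.00 mm, ȳ = 131.94 mm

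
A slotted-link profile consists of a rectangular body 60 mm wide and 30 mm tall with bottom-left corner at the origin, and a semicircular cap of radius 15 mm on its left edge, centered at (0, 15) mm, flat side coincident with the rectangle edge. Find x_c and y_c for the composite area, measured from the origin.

Part | A | x̄ᵢ | ȳᵢ | A·x̄ᵢ | A·ȳᵢ
rectangular body | 1800.00 | 30.00 | 15.00 | 54000.00 | 27000.00
semicircular end | 353.43 | -6.37 | 15.00 | -2250.00 | 5301.44
Σ | 2153.43 |  |  | 51750.00 | 32301.44
x_c = 51750.00 / 2153.43 = 24.03 mm
y_c = 32301.44 / 2153.43 = 15.00 mm

x_c = 24.03 mm, y_c = 15.00 mm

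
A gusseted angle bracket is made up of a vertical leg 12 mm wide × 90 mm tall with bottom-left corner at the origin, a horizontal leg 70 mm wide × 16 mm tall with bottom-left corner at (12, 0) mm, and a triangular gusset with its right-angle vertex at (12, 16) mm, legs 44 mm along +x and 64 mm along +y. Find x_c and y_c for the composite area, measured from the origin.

vertical leg: A = 12 × 90 = 1080.00, centroid at (6.00, 45.00).
horizontal leg: A = 70 × 16 = 1120.00, centroid at (47.00, 8.00).
gusset: A = ½·44·64 = 1408.00, centroid at (26.67, 37.33).
ΣA = 3608.00 mm², ΣAx_c = 96666.67 mm³, ΣAy_c = 110125.33 mm³.
x_c = 96666.67/3608.00 = 26.79 mm; y_c = 110125.33/3608.00 = 30.52 mm.

x_c = 26.79 mm, y_c = 30.52 mm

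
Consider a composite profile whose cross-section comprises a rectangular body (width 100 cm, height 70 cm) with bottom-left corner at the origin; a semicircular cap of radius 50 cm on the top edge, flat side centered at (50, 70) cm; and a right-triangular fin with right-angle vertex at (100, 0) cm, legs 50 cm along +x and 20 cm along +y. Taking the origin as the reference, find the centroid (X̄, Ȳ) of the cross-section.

Part | A | x̄ᵢ | ȳᵢ | A·x̄ᵢ | A·ȳᵢ
rectangular body | 7000.00 | 50.00 | 35.00 | 350000.00 | 245000.00
semicircular top | 3926.99 | 50.00 | 91.22 | 196349.54 | 358222.69
triangular fin | 500.00 | 116.67 | 6.67 | 58333.33 | 3333.33
Σ | 11426.99 |  |  | 604682.87 | 606556.02
X̄ = 604682.87 / 11426.99 = 52.92 cm
Ȳ = 606556.02 / 11426.99 = 53.08 cm

X̄ = 52.92 cm, Ȳ = 53.08 cm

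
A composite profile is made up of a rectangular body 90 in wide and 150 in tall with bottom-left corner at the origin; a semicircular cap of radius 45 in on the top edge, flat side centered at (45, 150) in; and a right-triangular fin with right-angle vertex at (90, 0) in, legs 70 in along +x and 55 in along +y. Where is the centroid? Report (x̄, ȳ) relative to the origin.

x̄ = 52.07 in, ȳ = 85.22 in

rectangular body: A = 90 × 150 = 13500.00, centroid at (45.00, 75.00).
semicircular top: A = ½π·45² = 3180.86, centroid at (45.00, 169.10).
triangular fin: A = ½·70·55 = 1925.00, centroid at (113.33, 18.33).
ΣA = 18605.86 in²
ΣAx̄ = (13500.00)(45.00) + (3180.86)(45.00) + (1925.00)(113.33) = 968805.48 in³
ΣAȳ = (13500.00)(75.00) + (3180.86)(169.10) + (1925.00)(18.33) = 1585671.05 in³
x̄ = 968805.48 / 18605.86 = 52.07 in
ȳ = 1585671.05 / 18605.86 = 85.22 in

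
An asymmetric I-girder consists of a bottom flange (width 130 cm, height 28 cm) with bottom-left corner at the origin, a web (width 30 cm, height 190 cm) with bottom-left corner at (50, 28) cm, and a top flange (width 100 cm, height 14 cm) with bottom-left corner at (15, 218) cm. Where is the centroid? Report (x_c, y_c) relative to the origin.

x_c = 65.00 cm, y_c = 99.35 cm

bottom flange: A = 130 × 28 = 3640.00, centroid at (65.00, 14.00).
web: A = 30 × 190 = 5700.00, centroid at (65.00, 123.00).
top flange: A = 100 × 14 = 1400.00, centroid at (65.00, 225.00).
ΣA = 10740.00 cm²
ΣAx_c = (3640.00)(65.00) + (5700.00)(65.00) + (1400.00)(65.00) = 698100.00 cm³
ΣAy_c = (3640.00)(14.00) + (5700.00)(123.00) + (1400.00)(225.00) = 1067060.00 cm³
x_c = 698100.00 / 10740.00 = 65.00 cm
y_c = 1067060.00 / 10740.00 = 99.35 cm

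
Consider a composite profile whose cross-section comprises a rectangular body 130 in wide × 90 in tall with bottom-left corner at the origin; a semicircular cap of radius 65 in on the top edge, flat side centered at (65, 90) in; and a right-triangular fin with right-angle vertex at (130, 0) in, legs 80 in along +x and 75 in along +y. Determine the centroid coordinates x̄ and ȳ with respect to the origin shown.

x̄ = 77.89 in, ȳ = 64.77 in

rectangular body: A = 130 × 90 = 11700.00, centroid at (65.00, 45.00).
semicircular top: A = ½π·65² = 6636.61, centroid at (65.00, 117.59).
triangular fin: A = ½·80·75 = 3000.00, centroid at (156.67, 25.00).
ΣA = 21336.61 in²
ΣAx̄ = (11700.00)(65.00) + (6636.61)(65.00) + (3000.00)(156.67) = 1661879.94 in³
ΣAȳ = (11700.00)(45.00) + (6636.61)(117.59) + (3000.00)(25.00) = 1381878.64 in³
x̄ = 1661879.94 / 21336.61 = 77.89 in
ȳ = 1381878.64 / 21336.61 = 64.77 in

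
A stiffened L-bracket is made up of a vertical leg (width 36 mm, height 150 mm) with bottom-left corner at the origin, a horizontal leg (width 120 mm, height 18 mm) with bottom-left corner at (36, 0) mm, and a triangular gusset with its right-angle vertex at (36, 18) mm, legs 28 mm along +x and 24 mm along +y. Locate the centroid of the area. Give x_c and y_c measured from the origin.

x_c = 40.50 mm, y_c = 54.86 mm

vertical leg: A = 36 × 150 = 5400.00, centroid at (18.00, 75.00).
horizontal leg: A = 120 × 18 = 2160.00, centroid at (96.00, 9.00).
gusset: A = ½·28·24 = 336.00, centroid at (45.33, 26.00).
ΣA = 7896.00 mm², ΣAx_c = 319792.00 mm³, ΣAy_c = 433176.00 mm³.
x_c = 319792.00/7896.00 = 40.50 mm; y_c = 433176.00/7896.00 = 54.86 mm.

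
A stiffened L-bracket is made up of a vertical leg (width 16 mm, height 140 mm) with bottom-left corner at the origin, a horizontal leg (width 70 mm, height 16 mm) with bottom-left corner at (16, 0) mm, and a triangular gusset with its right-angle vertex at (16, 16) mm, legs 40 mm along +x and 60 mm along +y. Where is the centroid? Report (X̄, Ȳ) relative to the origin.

X̄ = 24.18 mm, Ȳ = 45.82 mm

vertical leg: A = 16 × 140 = 2240.00, centroid at (8.00, 70.00).
horizontal leg: A = 70 × 16 = 1120.00, centroid at (51.00, 8.00).
gusset: A = ½·40·60 = 1200.00, centroid at (29.33, 36.00).
ΣA = 4560.00 mm², ΣAX̄ = 110240.00 mm³, ΣAȲ = 208960.00 mm³.
X̄ = 110240.00/4560.00 = 24.18 mm; Ȳ = 208960.00/4560.00 = 45.82 mm.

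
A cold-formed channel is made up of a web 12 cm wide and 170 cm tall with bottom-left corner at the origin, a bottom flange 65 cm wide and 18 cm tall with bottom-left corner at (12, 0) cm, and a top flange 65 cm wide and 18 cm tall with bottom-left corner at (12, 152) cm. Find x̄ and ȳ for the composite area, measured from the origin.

web: A = 12 × 170 = 2040.00, centroid at (6.00, 85.00).
bottom flange: A = 65 × 18 = 1170.00, centroid at (44.50, 9.00).
top flange: A = 65 × 18 = 1170.00, centroid at (44.50, 161.00).
ΣA = 4380.00 cm², ΣAx̄ = 116370.00 cm³, ΣAȳ = 372300.00 cm³.
x̄ = 116370.00/4380.00 = 26.57 cm; ȳ = 372300.00/4380.00 = 85.00 cm.

x̄ = 26.57 cm, ȳ = 85.00 cm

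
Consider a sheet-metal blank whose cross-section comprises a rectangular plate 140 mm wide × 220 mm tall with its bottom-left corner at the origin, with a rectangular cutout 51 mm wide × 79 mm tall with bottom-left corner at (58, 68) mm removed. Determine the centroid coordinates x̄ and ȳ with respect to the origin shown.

plate: A = 140 × 220 = 30800.00, centroid at (70.00, 110.00).
hole: A = −(51 × 79) = -4029.00, centroid at (83.50, 107.50).
ΣA = 26771.00 mm²
ΣAx̄ = (30800.00)(70.00) + (-4029.00)(83.50) = 1819578.50 mm³
ΣAȳ = (30800.00)(110.00) + (-4029.00)(107.50) = 2954882.50 mm³
x̄ = 1819578.50 / 26771.00 = 67.97 mm
ȳ = 2954882.50 / 26771.00 = 110.38 mm

x̄ = 67.97 mm, ȳ = 110.38 mm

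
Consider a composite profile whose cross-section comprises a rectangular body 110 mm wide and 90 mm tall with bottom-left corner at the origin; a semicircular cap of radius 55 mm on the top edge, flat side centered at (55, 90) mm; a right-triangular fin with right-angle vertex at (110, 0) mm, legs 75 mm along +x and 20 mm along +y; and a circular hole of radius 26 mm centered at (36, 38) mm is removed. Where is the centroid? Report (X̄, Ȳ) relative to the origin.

rectangular body: A = 110 × 90 = 9900.00, centroid at (55.00, 45.00).
semicircular top: A = ½π·55² = 4751.66, centroid at (55.00, 113.34).
triangular fin: A = ½·75·20 = 750.00, centroid at (135.00, 6.67).
hole: A = −π·26² = -2123.72, centroid at (36.00, 38.00).
ΣA = 13277.94 mm²
ΣAX̄ = (9900.00)(55.00) + (4751.66)(55.00) + (750.00)(135.00) + (-2123.72)(36.00) = 830637.44 mm³
ΣAȲ = (9900.00)(45.00) + (4751.66)(113.34) + (750.00)(6.67) + (-2123.72)(38.00) = 908364.73 mm³
X̄ = 830637.44 / 13277.94 = 62.56 mm
Ȳ = 908364.73 / 13277.94 = 68.41 mm

X̄ = 62.56 mm, Ȳ = 68.41 mm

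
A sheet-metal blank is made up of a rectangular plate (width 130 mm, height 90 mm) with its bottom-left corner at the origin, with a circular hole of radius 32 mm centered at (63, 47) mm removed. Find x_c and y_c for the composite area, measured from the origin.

x_c = 65.76 mm, y_c = 44.24 mm

Part | A | x̄ᵢ | ȳᵢ | A·x̄ᵢ | A·ȳᵢ
plate | 11700.00 | 65.00 | 45.00 | 760500.00 | 526500.00
hole | -3216.99 | 63.00 | 47.00 | -202670.43 | -151198.57
Σ | 8483.01 |  |  | 557829.57 | 375301.43
x_c = 557829.57 / 8483.01 = 65.76 mm
y_c = 375301.43 / 8483.01 = 44.24 mm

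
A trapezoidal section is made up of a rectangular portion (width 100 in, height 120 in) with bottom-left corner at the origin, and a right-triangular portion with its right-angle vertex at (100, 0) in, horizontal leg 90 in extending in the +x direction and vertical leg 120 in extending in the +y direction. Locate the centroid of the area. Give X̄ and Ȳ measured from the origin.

X̄ = 74.83 in, Ȳ = 53.79 in

rectangular portion: A = 100 × 120 = 12000.00, centroid at (50.00, 60.00).
triangular portion: A = ½·90·120 = 5400.00, centroid at (130.00, 40.00).
ΣA = 17400.00 in², ΣAX̄ = 1302000.00 in³, ΣAȲ = 936000.00 in³.
X̄ = 1302000.00/17400.00 = 74.83 in; Ȳ = 936000.00/17400.00 = 53.79 in.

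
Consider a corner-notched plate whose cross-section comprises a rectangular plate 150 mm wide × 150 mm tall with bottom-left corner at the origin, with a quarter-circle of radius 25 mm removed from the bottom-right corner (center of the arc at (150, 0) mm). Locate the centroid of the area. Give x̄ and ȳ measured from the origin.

Part | A | x̄ᵢ | ȳᵢ | A·x̄ᵢ | A·ȳᵢ
plate | 22500.00 | 75.00 | 75.00 | 1687500.00 | 1687500.00
removed quarter-circle | -490.87 | 139.39 | 10.61 | -68422.74 | -5208.33
Σ | 22009.13 |  |  | 1619077.26 | 1682291.67
x̄ = 1619077.26 / 22009.13 = 73.56 mm
ȳ = 1682291.67 / 22009.13 = 76.44 mm

x̄ = 73.56 mm, ȳ = 76.44 mm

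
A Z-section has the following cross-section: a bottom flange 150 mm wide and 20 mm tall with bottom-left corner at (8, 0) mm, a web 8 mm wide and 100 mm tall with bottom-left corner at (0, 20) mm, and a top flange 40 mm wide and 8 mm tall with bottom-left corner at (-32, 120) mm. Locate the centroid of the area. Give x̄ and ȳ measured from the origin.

bottom flange: A = 150 × 20 = 3000.00, centroid at (83.00, 10.00).
web: A = 8 × 100 = 800.00, centroid at (4.00, 70.00).
top flange: A = 40 × 8 = 320.00, centroid at (-12.00, 124.00).
ΣA = 4120.00 mm², ΣAx̄ = 248360.00 mm³, ΣAȳ = 125680.00 mm³.
x̄ = 248360.00/4120.00 = 60.28 mm; ȳ = 125680.00/4120.00 = 30.50 mm.

x̄ = 60.28 mm, ȳ = 30.50 mm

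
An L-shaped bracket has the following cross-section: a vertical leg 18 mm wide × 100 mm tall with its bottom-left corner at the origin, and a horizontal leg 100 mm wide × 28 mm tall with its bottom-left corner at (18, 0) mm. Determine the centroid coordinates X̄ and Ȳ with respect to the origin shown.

X̄ = 44.91 mm, Ȳ = 28.09 mm

vertical leg: A = 18 × 100 = 1800.00, centroid at (9.00, 50.00).
horizontal leg: A = 100 × 28 = 2800.00, centroid at (68.00, 14.00).
ΣA = 4600.00 mm²
ΣAX̄ = (1800.00)(9.00) + (2800.00)(68.00) = 206600.00 mm³
ΣAȲ = (1800.00)(50.00) + (2800.00)(14.00) = 129200.00 mm³
X̄ = 206600.00 / 4600.00 = 44.91 mm
Ȳ = 129200.00 / 4600.00 = 28.09 mm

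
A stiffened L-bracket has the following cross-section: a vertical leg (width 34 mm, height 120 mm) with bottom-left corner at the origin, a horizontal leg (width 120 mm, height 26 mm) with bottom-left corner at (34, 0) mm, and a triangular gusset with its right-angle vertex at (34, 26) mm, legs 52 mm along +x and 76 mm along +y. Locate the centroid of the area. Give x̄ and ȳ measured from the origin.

x̄ = 50.57 mm, ȳ = 42.15 mm

vertical leg: A = 34 × 120 = 4080.00, centroid at (17.00, 60.00).
horizontal leg: A = 120 × 26 = 3120.00, centroid at (94.00, 13.00).
gusset: A = ½·52·76 = 1976.00, centroid at (51.33, 51.33).
ΣA = 9176.00 mm²
ΣAx̄ = (4080.00)(17.00) + (3120.00)(94.00) + (1976.00)(51.33) = 464074.67 mm³
ΣAȳ = (4080.00)(60.00) + (3120.00)(13.00) + (1976.00)(51.33) = 386794.67 mm³
x̄ = 464074.67 / 9176.00 = 50.57 mm
ȳ = 386794.67 / 9176.00 = 42.15 mm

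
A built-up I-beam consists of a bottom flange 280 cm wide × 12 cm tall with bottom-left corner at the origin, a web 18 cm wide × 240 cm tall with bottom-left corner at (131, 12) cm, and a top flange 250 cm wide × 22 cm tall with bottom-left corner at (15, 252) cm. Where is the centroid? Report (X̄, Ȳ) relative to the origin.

X̄ = 140.00 cm, Ȳ = 154.54 cm

Part | A | x̄ᵢ | ȳᵢ | A·x̄ᵢ | A·ȳᵢ
bottom flange | 3360.00 | 140.00 | 6.00 | 470400.00 | 20160.00
web | 4320.00 | 140.00 | 132.00 | 604800.00 | 570240.00
top flange | 5500.00 | 140.00 | 263.00 | 770000.00 | 1446500.00
Σ | 13180.00 |  |  | 1845200.00 | 2036900.00
X̄ = 1845200.00 / 13180.00 = 140.00 cm
Ȳ = 2036900.00 / 13180.00 = 154.54 cm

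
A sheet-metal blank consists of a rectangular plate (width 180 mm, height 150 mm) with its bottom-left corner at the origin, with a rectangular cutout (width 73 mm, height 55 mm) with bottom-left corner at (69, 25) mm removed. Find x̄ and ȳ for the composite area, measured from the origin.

x̄ = 87.29 mm, ȳ = 78.93 mm

plate: A = 180 × 150 = 27000.00, centroid at (90.00, 75.00).
hole: A = −(73 × 55) = -4015.00, centroid at (105.50, 52.50).
ΣA = 22985.00 mm²
ΣAx̄ = (27000.00)(90.00) + (-4015.00)(105.50) = 2006417.50 mm³
ΣAȳ = (27000.00)(75.00) + (-4015.00)(52.50) = 1814212.50 mm³
x̄ = 2006417.50 / 22985.00 = 87.29 mm
ȳ = 1814212.50 / 22985.00 = 78.93 mm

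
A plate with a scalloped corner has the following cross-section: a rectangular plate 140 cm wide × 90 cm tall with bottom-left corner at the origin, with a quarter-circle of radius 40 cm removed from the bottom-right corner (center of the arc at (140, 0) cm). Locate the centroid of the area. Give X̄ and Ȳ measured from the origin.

plate: A = 140 × 90 = 12600.00, centroid at (70.00, 45.00).
removed quarter-circle: A = −¼π·40² = -1256.64, centroid at (123.02, 16.98).
ΣA = 11343.36 cm²
ΣAX̄ = (12600.00)(70.00) + (-1256.64)(123.02) = 727404.14 cm³
ΣAȲ = (12600.00)(45.00) + (-1256.64)(16.98) = 545666.67 cm³
X̄ = 727404.14 / 11343.36 = 64.13 cm
Ȳ = 545666.67 / 11343.36 = 48.10 cm

X̄ = 64.13 cm, Ȳ = 48.10 cm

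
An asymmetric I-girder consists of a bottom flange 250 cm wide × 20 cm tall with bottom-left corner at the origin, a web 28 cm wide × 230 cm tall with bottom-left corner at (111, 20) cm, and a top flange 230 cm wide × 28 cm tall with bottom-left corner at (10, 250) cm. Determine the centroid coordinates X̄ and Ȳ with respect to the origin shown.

X̄ = 125.00 cm, Ȳ = 146.51 cm

bottom flange: A = 250 × 20 = 5000.00, centroid at (125.00, 10.00).
web: A = 28 × 230 = 6440.00, centroid at (125.00, 135.00).
top flange: A = 230 × 28 = 6440.00, centroid at (125.00, 264.00).
ΣA = 17880.00 cm²
ΣAX̄ = (5000.00)(125.00) + (6440.00)(125.00) + (6440.00)(125.00) = 2235000.00 cm³
ΣAȲ = (5000.00)(10.00) + (6440.00)(135.00) + (6440.00)(264.00) = 2619560.00 cm³
X̄ = 2235000.00 / 17880.00 = 125.00 cm
Ȳ = 2619560.00 / 17880.00 = 146.51 cm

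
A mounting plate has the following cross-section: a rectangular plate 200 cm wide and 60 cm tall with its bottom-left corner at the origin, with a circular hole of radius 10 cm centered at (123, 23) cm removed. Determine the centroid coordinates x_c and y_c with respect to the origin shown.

Part | A | x̄ᵢ | ȳᵢ | A·x̄ᵢ | A·ȳᵢ
plate | 12000.00 | 100.00 | 30.00 | 1200000.00 | 360000.00
hole | -314.16 | 123.00 | 23.00 | -38641.59 | -7225.66
Σ | 11685.84 |  |  | 1161358.41 | 352774.34
x_c = 1161358.41 / 11685.84 = 99.38 cm
y_c = 352774.34 / 11685.84 = 30.19 cm

x_c = 99.38 cm, y_c = 30.19 cm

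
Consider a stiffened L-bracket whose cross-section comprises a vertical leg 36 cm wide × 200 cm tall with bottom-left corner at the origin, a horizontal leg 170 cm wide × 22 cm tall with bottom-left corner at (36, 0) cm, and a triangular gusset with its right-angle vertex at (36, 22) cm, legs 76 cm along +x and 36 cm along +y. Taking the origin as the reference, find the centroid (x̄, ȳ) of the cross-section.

vertical leg: A = 36 × 200 = 7200.00, centroid at (18.00, 100.00).
horizontal leg: A = 170 × 22 = 3740.00, centroid at (121.00, 11.00).
gusset: A = ½·76·36 = 1368.00, centroid at (61.33, 34.00).
ΣA = 12308.00 cm²
ΣAx̄ = (7200.00)(18.00) + (3740.00)(121.00) + (1368.00)(61.33) = 666044.00 cm³
ΣAȳ = (7200.00)(100.00) + (3740.00)(11.00) + (1368.00)(34.00) = 807652.00 cm³
x̄ = 666044.00 / 12308.00 = 54.11 cm
ȳ = 807652.00 / 12308.00 = 65.62 cm

x̄ = 54.11 cm, ȳ = 65.62 cm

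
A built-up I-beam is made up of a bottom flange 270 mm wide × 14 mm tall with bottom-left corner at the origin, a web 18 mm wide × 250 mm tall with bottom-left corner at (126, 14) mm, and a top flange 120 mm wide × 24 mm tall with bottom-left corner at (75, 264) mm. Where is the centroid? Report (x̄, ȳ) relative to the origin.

x̄ = 135.00 mm, ȳ = 129.65 mm

Part | A | x̄ᵢ | ȳᵢ | A·x̄ᵢ | A·ȳᵢ
bottom flange | 3780.00 | 135.00 | 7.00 | 510300.00 | 26460.00
web | 4500.00 | 135.00 | 139.00 | 607500.00 | 625500.00
top flange | 2880.00 | 135.00 | 276.00 | 388800.00 | 794880.00
Σ | 11160.00 |  |  | 1506600.00 | 1446840.00
x̄ = 1506600.00 / 11160.00 = 135.00 mm
ȳ = 1446840.00 / 11160.00 = 129.65 mm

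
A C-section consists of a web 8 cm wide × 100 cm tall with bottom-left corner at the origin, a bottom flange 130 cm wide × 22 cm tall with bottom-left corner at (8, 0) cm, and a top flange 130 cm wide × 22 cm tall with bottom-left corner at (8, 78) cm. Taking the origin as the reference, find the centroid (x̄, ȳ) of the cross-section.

x̄ = 64.53 cm, ȳ = 50.00 cm

web: A = 8 × 100 = 800.00, centroid at (4.00, 50.00).
bottom flange: A = 130 × 22 = 2860.00, centroid at (73.00, 11.00).
top flange: A = 130 × 22 = 2860.00, centroid at (73.00, 89.00).
ΣA = 6520.00 cm², ΣAx̄ = 420760.00 cm³, ΣAȳ = 326000.00 cm³.
x̄ = 420760.00/6520.00 = 64.53 cm; ȳ = 326000.00/6520.00 = 50.00 cm.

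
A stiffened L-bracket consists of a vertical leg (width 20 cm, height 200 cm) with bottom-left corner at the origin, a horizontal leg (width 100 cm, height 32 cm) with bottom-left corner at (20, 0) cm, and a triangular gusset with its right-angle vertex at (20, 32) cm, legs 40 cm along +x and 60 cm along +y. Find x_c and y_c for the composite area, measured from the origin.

x_c = 36.19 cm, y_c = 61.14 cm

vertical leg: A = 20 × 200 = 4000.00, centroid at (10.00, 100.00).
horizontal leg: A = 100 × 32 = 3200.00, centroid at (70.00, 16.00).
gusset: A = ½·40·60 = 1200.00, centroid at (33.33, 52.00).
ΣA = 8400.00 cm², ΣAx_c = 304000.00 cm³, ΣAy_c = 513600.00 cm³.
x_c = 304000.00/8400.00 = 36.19 cm; y_c = 513600.00/8400.00 = 61.14 cm.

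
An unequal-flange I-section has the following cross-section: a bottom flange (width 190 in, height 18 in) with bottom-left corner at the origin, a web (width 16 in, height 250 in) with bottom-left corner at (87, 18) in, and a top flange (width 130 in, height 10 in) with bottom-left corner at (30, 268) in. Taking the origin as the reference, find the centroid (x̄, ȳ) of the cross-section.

bottom flange: A = 190 × 18 = 3420.00, centroid at (95.00, 9.00).
web: A = 16 × 250 = 4000.00, centroid at (95.00, 143.00).
top flange: A = 130 × 10 = 1300.00, centroid at (95.00, 273.00).
ΣA = 8720.00 in², ΣAx̄ = 828400.00 in³, ΣAȳ = 957680.00 in³.
x̄ = 828400.00/8720.00 = 95.00 in; ȳ = 957680.00/8720.00 = 109.83 in.

x̄ = 95.00 in, ȳ = 109.83 in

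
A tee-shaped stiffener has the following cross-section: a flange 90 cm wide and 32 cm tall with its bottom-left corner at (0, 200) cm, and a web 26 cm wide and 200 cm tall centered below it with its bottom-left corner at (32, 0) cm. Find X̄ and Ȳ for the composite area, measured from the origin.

web: A = 26 × 200 = 5200.00, centroid at (45.00, 100.00).
flange: A = 90 × 32 = 2880.00, centroid at (45.00, 216.00).
ΣA = 8080.00 cm²
ΣAX̄ = (5200.00)(45.00) + (2880.00)(45.00) = 363600.00 cm³
ΣAȲ = (5200.00)(100.00) + (2880.00)(216.00) = 1142080.00 cm³
X̄ = 363600.00 / 8080.00 = 45.00 cm
Ȳ = 1142080.00 / 8080.00 = 141.35 cm

X̄ = 45.00 cm, Ȳ = 141.35 cm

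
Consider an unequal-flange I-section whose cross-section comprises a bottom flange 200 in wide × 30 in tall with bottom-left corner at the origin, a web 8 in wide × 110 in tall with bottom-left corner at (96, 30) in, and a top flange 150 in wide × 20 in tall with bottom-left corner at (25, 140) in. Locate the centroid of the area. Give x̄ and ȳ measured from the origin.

bottom flange: A = 200 × 30 = 6000.00, centroid at (100.00, 15.00).
web: A = 8 × 110 = 880.00, centroid at (100.00, 85.00).
top flange: A = 150 × 20 = 3000.00, centroid at (100.00, 150.00).
ΣA = 9880.00 in²
ΣAx̄ = (6000.00)(100.00) + (880.00)(100.00) + (3000.00)(100.00) = 988000.00 in³
ΣAȳ = (6000.00)(15.00) + (880.00)(85.00) + (3000.00)(150.00) = 614800.00 in³
x̄ = 988000.00 / 9880.00 = 100.00 in
ȳ = 614800.00 / 9880.00 = 62.23 in

x̄ = 100.00 in, ȳ = 62.23 in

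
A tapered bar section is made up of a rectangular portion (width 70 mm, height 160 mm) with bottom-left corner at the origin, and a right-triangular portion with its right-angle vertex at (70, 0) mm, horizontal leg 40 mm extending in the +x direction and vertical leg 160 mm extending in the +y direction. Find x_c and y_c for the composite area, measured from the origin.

x_c = 45.74 mm, y_c = 74.07 mm

Part | A | x̄ᵢ | ȳᵢ | A·x̄ᵢ | A·ȳᵢ
rectangular portion | 11200.00 | 35.00 | 80.00 | 392000.00 | 896000.00
triangular portion | 3200.00 | 83.33 | 53.33 | 266666.67 | 170666.67
Σ | 14400.00 |  |  | 658666.67 | 1066666.67
x_c = 658666.67 / 14400.00 = 45.74 mm
y_c = 1066666.67 / 14400.00 = 74.07 mm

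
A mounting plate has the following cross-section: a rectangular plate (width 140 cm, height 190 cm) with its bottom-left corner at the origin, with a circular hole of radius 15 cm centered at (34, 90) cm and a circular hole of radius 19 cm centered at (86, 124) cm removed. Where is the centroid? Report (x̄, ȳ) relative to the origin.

x̄ = 70.29 cm, ȳ = 93.81 cm

plate: A = 140 × 190 = 26600.00, centroid at (70.00, 95.00).
hole 1: A = −π·15² = -706.86, centroid at (34.00, 90.00).
hole 2: A = −π·19² = -1134.11, centroid at (86.00, 124.00).
ΣA = 24759.03 cm²
ΣAx̄ = (26600.00)(70.00) + (-706.86)(34.00) + (-1134.11)(86.00) = 1740432.93 cm³
ΣAȳ = (26600.00)(95.00) + (-706.86)(90.00) + (-1134.11)(124.00) = 2322752.50 cm³
x̄ = 1740432.93 / 24759.03 = 70.29 cm
ȳ = 2322752.50 / 24759.03 = 93.81 cm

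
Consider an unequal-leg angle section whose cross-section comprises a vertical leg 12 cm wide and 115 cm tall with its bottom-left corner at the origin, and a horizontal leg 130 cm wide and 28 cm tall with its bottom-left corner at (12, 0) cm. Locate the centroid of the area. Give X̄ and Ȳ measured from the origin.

vertical leg: A = 12 × 115 = 1380.00, centroid at (6.00, 57.50).
horizontal leg: A = 130 × 28 = 3640.00, centroid at (77.00, 14.00).
ΣA = 5020.00 cm²
ΣAX̄ = (1380.00)(6.00) + (3640.00)(77.00) = 288560.00 cm³
ΣAȲ = (1380.00)(57.50) + (3640.00)(14.00) = 130310.00 cm³
X̄ = 288560.00 / 5020.00 = 57.48 cm
Ȳ = 130310.00 / 5020.00 = 25.96 cm

X̄ = 57.48 cm, Ȳ = 25.96 cm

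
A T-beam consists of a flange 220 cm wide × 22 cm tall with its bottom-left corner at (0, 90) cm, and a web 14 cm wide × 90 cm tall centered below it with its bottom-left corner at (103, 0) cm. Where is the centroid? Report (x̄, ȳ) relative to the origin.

x̄ = 110.00 cm, ȳ = 89.43 cm

web: A = 14 × 90 = 1260.00, centroid at (110.00, 45.00).
flange: A = 220 × 22 = 4840.00, centroid at (110.00, 101.00).
ΣA = 6100.00 cm²
ΣAx̄ = (1260.00)(110.00) + (4840.00)(110.00) = 671000.00 cm³
ΣAȳ = (1260.00)(45.00) + (4840.00)(101.00) = 545540.00 cm³
x̄ = 671000.00 / 6100.00 = 110.00 cm
ȳ = 545540.00 / 6100.00 = 89.43 cm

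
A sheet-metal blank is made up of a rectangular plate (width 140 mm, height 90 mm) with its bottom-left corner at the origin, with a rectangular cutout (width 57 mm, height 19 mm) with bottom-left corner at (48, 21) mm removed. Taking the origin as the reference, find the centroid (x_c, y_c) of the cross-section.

x_c = 69.39 mm, y_c = 46.36 mm

plate: A = 140 × 90 = 12600.00, centroid at (70.00, 45.00).
hole: A = −(57 × 19) = -1083.00, centroid at (76.50, 30.50).
ΣA = 11517.00 mm², ΣAx_c = 799150.50 mm³, ΣAy_c = 533968.50 mm³.
x_c = 799150.50/11517.00 = 69.39 mm; y_c = 533968.50/11517.00 = 46.36 mm.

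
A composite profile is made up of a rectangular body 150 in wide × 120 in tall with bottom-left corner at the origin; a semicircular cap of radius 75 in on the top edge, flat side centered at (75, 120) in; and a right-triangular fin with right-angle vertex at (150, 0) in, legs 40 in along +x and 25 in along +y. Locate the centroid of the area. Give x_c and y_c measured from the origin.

rectangular body: A = 150 × 120 = 18000.00, centroid at (75.00, 60.00).
semicircular top: A = ½π·75² = 8835.73, centroid at (75.00, 151.83).
triangular fin: A = ½·40·25 = 500.00, centroid at (163.33, 8.33).
ΣA = 27335.73 in²
ΣAx_c = (18000.00)(75.00) + (8835.73)(75.00) + (500.00)(163.33) = 2094346.37 in³
ΣAy_c = (18000.00)(60.00) + (8835.73)(151.83) + (500.00)(8.33) = 2425704.19 in³
x_c = 2094346.37 / 27335.73 = 76.62 in
y_c = 2425704.19 / 27335.73 = 88.74 in

x_c = 76.62 in, y_c = 88.74 in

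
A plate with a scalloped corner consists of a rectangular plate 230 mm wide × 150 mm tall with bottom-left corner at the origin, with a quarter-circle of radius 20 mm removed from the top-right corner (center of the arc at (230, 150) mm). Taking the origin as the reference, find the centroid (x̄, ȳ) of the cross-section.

x̄ = 114.02 mm, ȳ = 74.39 mm

plate: A = 230 × 150 = 34500.00, centroid at (115.00, 75.00).
removed quarter-circle: A = −¼π·20² = -314.16, centroid at (221.51, 141.51).
ΣA = 34185.84 mm²
ΣAx̄ = (34500.00)(115.00) + (-314.16)(221.51) = 3897910.04 mm³
ΣAȳ = (34500.00)(75.00) + (-314.16)(141.51) = 2543042.78 mm³
x̄ = 3897910.04 / 34185.84 = 114.02 mm
ȳ = 2543042.78 / 34185.84 = 74.39 mm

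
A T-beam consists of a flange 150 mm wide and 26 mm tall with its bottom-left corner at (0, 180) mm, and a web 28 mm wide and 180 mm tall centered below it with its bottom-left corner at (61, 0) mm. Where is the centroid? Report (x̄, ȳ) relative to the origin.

x̄ = 75.00 mm, ȳ = 134.93 mm

Part | A | x̄ᵢ | ȳᵢ | A·x̄ᵢ | A·ȳᵢ
web | 5040.00 | 75.00 | 90.00 | 378000.00 | 453600.00
flange | 3900.00 | 75.00 | 193.00 | 292500.00 | 752700.00
Σ | 8940.00 |  |  | 670500.00 | 1206300.00
x̄ = 670500.00 / 8940.00 = 75.00 mm
ȳ = 1206300.00 / 8940.00 = 134.93 mm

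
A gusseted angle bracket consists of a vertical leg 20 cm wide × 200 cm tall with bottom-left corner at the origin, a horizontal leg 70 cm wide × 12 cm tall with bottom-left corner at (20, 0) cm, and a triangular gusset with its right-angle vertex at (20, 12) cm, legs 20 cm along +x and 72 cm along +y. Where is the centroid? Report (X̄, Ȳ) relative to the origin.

Part | A | x̄ᵢ | ȳᵢ | A·x̄ᵢ | A·ȳᵢ
vertical leg | 4000.00 | 10.00 | 100.00 | 40000.00 | 400000.00
horizontal leg | 840.00 | 55.00 | 6.00 | 46200.00 | 5040.00
gusset | 720.00 | 26.67 | 36.00 | 19200.00 | 25920.00
Σ | 5560.00 |  |  | 105400.00 | 430960.00
X̄ = 105400.00 / 5560.00 = 18.96 cm
Ȳ = 430960.00 / 5560.00 = 77.51 cm

X̄ = 18.96 cm, Ȳ = 77.51 cm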